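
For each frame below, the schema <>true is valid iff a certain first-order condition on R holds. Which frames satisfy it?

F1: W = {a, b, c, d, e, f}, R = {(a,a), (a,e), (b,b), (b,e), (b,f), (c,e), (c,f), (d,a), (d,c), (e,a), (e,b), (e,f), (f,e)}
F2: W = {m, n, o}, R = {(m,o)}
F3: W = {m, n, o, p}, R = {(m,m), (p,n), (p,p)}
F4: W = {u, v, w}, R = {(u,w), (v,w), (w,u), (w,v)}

F1, F4

This is the axiom for seriality; its first-order frame correspondent is forall x exists y Rxy.
F1: ✓.
F2: fails — world n has no successor.
F3: fails — world n has no successor.
F4: ✓.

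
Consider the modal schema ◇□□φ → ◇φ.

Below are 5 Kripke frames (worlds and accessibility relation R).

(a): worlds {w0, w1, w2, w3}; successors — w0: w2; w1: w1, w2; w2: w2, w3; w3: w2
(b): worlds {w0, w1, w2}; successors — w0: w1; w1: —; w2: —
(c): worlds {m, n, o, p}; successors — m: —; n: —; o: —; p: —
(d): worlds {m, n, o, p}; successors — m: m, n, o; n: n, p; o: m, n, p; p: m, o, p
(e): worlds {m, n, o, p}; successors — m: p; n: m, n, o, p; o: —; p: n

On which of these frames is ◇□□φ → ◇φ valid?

This is the axiom for a generalized confluence (Geach) condition; its first-order frame correspondent is ∀x ∀y (xRy → ∃w (yR²w ∧ xRw)).
(a): ✓.
(b): fails — w0Rw1 but no w with w1R²w and w0Rw.
(c): ✓.
(d): ✓.
(e): fails — nRo but no w with oR²w and nRw.
Valid on: (a), (c), (d).

(a), (c), (d)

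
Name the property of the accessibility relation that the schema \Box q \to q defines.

Suppose □q→q is valid. At any x set V(q)={w : Rxw}. Then □q holds at x, so q holds at x, i.e. Rxx.

Reflexivity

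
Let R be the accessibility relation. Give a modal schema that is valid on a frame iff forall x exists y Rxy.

□r → ◇r

The condition is seriality. The D schema □r → ◇r defines it.
Suppose □r→◇r is valid. At any x set V(r)=W. Then □r at x, so ◇r at x, so x has a successor.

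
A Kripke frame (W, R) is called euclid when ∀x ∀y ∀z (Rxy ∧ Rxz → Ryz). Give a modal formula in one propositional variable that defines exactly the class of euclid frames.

This is the Euclidean property; the standard corresponding axiom is 5: ◇r → □◇r.
Suppose ◇r→□◇r is valid. Take Rxy, Rxz and set V(r)={y}. Then ◇r at x, so □◇r at x, so ◇r at z, so some w with Rzw has r; w=y, i.e. Rzy. By symmetry of the argument, Ryz.

◇r → □◇r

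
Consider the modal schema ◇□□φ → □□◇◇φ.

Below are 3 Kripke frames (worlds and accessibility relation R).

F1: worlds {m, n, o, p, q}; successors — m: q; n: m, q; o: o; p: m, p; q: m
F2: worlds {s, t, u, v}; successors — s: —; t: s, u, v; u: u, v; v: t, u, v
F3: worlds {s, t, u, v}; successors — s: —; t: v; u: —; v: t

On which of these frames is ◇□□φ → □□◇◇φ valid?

Frame correspondent (Sahlqvist): ∀x ∀y ∀z ((xRy ∧ xR²z) → ∃w (yR²w ∧ zR²w)) — i.e. a generalized confluence (Geach) condition.
F1: fails — mRq, mR²m but no w with qR²w and mR²w.
F2: fails — tRs, tR²t but no w with sR²w and tR²w.
F3: fails — tRv, tR²t but no w with vR²w and tR²w.
Valid on no frame.

none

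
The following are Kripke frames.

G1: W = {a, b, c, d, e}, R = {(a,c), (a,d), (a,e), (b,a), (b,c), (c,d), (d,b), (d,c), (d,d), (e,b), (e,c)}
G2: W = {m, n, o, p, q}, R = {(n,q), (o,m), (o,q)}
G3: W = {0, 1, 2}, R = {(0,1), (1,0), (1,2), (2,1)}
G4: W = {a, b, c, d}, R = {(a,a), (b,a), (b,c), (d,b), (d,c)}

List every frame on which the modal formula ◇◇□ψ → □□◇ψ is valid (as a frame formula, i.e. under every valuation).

Frame correspondent (Sahlqvist): ∀x ∀y ∀z ((xR²y ∧ xR²z) → ∃w (yRw ∧ zRw)) — i.e. a generalized confluence (Geach) condition.
G1: fails — aR²b, aR²c but no w with bRw and cRw.
G2: holds.
G3: holds.
G4: fails — dR²a, dR²c but no w with aRw and cRw.

G2, G3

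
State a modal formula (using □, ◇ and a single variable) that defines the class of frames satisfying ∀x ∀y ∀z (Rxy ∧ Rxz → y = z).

This is partial functionality; the standard corresponding axiom is CD: ◇r → □r.
Suppose ◇r→□r is valid. Take Rxy, Rxz and set V(r)={y}. Then ◇r at x, so □r at x, so r at z, i.e. z=y.

◇r → □r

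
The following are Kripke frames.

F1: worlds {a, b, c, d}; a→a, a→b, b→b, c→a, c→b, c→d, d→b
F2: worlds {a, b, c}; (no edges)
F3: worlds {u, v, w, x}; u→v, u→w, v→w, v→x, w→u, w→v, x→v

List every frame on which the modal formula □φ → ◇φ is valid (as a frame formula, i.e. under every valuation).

The schema corresponds to seriality: ∀x ∃y Rxy.
F1: holds.
F2: fails — world a has no successor.
F3: holds.
Valid on: F1, F3.

F1, F3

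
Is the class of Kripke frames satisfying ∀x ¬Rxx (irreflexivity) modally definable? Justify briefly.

Any modally definable frame class is closed under surjective bounded morphisms.
The 3-cycle (worlds s,t,u with s→t→u→s) is irreflexive, and the map sending every world to a single reflexive point • is a surjective bounded morphism (forth: every edge maps to (•,•); back: every world has a successor). So any modal formula valid on the 3-cycle is also valid on the reflexive point, which is not irreflexive.
Hence irreflexivity is not modally definable.

Not definable by any modal formula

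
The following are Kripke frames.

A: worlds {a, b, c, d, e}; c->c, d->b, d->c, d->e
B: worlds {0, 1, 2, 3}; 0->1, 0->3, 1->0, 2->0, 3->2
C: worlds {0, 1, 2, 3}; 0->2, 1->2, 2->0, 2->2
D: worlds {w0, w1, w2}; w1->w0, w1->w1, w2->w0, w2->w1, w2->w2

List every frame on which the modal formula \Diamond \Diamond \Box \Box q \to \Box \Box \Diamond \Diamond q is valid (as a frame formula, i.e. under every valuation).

A, C

Frame correspondent (Sahlqvist): \forall x \forall y \forall z ((x R^2 y \wedge x R^2 z) \to \exists w (y R^2 w \wedge z R^2 w)) — i.e. a generalized confluence (Geach) condition.
A: satisfies the condition.
B: fails — 0R²0, 0R²2 but no w with 0R²w and 2R²w.
C: satisfies the condition.
D: fails — w1R²w0, w1R²w0 but no w with w0R²w and w0R²w.
Valid on: A, C.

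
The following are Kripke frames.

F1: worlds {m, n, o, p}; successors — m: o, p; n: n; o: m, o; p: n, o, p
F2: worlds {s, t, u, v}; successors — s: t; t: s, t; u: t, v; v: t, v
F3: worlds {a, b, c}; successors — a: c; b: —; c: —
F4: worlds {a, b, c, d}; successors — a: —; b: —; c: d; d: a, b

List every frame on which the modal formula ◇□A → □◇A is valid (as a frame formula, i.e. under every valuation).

This is the axiom for convergence; its first-order frame correspondent is ∀x ∀y ∀z (Rxy ∧ Rxz → ∃w (Ryw ∧ Rzw)).
F1: fails — Rpn and Rpo but n and o have no common successor.
F2: ✓.
F3: fails — Rac and Rac but c and c have no common successor.
F4: fails — Rdb and Rdb but b and b have no common successor.
Valid on: F2.

F2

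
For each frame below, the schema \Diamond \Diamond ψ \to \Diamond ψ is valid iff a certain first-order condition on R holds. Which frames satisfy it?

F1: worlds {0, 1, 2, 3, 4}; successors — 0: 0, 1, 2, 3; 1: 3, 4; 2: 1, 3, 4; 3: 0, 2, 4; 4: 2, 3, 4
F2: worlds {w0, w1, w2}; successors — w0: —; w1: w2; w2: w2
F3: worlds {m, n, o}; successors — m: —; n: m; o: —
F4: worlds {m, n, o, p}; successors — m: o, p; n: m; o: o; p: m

This is the axiom for a generalized confluence (Geach) condition; its first-order frame correspondent is \forall x \forall y (x R^2 y \to \exists w (y = w \wedge xRw)).
F1: fails — 0R²4 but no w with 4=w and 0Rw.
F2: condition met.
F3: condition met.
F4: fails — mR²m but no w with m=w and mRw.
Valid on: F2, F3.

F2, F3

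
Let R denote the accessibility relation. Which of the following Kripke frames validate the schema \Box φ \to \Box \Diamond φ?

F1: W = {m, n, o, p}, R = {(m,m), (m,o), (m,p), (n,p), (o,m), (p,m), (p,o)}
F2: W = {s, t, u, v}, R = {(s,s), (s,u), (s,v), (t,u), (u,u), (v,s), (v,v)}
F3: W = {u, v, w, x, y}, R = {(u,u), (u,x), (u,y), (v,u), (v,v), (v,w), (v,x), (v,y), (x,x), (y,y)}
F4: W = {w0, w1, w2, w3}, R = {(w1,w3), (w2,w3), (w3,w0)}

F2

This is the axiom for a generalized confluence (Geach) condition; its first-order frame correspondent is \forall x \forall z (xRz \to \exists w (xRw \wedge zRw)).
F1: fails — nRp but no w with nRw and pRw.
F2: condition met.
F3: fails — vRw but no t with vRt and wRt.
F4: fails — w1Rw3 but no w with w1Rw and w3Rw.
Valid on: F2.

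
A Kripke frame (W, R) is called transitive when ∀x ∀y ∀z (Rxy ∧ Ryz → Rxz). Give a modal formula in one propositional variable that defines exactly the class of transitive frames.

□q → □□q

A defining formula is □q → □□q (the 4 axiom).
Suppose □q→□□q is valid. Take Rxy, Ryz and set V(q)={w : Rxw}. Then □q at x, so □□q at x, so □q at y, so q at z, i.e. Rxz.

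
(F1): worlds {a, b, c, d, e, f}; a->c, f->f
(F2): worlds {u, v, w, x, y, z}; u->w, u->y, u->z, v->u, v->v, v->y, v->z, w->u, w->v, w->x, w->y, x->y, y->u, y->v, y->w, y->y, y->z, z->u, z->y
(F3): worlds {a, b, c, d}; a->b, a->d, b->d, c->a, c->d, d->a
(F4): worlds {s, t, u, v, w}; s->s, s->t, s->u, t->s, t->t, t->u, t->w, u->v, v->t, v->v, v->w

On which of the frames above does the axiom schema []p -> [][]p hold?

The schema corresponds to transitivity: forall x forall y forall z (Rxy & Ryz -> Rxz).
(F1): holds.
(F2): fails — Ruy and Ryv but not Ruv.
(F3): fails — Rca and Rab but not Rcb.
(F4): fails — Ruv and Rvw but not Ruw.
Valid on: (F1).

(F1)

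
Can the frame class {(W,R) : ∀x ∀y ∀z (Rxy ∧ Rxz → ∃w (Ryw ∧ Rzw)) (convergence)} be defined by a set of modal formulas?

Yes: it is convergence, defined by the .2 schema ◇□p → □◇p.
Suppose ◇□p→□◇p is valid. Take Rxy, Rxz and set V(p)={w : Ryw}. Then □p at y so ◇□p at x, so □◇p at x, so ◇p at z, giving w with Rzw and Ryw.

Definable; ◇□p → □◇p defines it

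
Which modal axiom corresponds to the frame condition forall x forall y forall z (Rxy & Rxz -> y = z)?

◇ψ → □ψ

A defining formula is ◇ψ → □ψ (the CD axiom).
Suppose ◇ψ→□ψ is valid. Take Rxy, Rxz and set V(ψ)={y}. Then ◇ψ at x, so □ψ at x, so ψ at z, i.e. z=y.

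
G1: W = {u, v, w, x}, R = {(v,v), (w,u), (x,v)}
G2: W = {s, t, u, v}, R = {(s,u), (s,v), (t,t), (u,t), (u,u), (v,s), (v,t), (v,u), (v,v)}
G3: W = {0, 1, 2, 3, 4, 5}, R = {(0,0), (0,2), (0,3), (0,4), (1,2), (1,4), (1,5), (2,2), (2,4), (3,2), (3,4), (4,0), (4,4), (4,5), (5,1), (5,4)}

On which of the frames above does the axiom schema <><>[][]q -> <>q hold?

This is the axiom for a generalized confluence (Geach) condition; its first-order frame correspondent is forall x forall y (x R^2 y -> exists w (y R^2 w & xRw)).
G1: satisfies the condition.
G2: fails — sR²t but no w with tR²w and sRw.
G3: satisfies the condition.
Valid on: G1, G3.

G1, G3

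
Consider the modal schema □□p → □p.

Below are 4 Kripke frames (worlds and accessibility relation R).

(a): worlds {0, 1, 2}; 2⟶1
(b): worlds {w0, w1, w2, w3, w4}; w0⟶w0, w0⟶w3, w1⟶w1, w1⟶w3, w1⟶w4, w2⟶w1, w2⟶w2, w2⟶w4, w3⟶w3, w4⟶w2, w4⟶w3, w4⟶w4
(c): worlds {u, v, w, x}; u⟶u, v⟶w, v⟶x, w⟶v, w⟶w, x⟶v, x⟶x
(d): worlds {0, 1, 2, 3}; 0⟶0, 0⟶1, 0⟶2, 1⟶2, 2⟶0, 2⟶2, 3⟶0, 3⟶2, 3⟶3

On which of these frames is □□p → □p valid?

The schema corresponds to density: ∀x ∀y (Rxy → ∃z (Rxz ∧ Rzy)).
(a): fails — R21 but no z with R2z and Rz1.
(b): condition met.
(c): condition met.
(d): condition met.

(b), (c), (d)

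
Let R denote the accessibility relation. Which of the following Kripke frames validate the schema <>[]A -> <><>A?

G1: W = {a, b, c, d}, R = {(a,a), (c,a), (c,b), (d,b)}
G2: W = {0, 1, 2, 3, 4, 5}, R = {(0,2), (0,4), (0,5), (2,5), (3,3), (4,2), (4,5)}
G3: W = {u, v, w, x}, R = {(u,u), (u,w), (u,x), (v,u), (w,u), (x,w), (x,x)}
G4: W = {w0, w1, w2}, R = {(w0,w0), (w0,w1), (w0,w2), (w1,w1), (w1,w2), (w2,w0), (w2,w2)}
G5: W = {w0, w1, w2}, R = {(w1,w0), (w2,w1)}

This is the axiom for a generalized confluence (Geach) condition; its first-order frame correspondent is forall x forall y (xRy -> exists w (yRw & x R^2 w)).
G1: fails — cRb but no w with bRw and cR²w.
G2: fails — 0R5 but no w with 5Rw and 0R²w.
G3: satisfies the condition.
G4: satisfies the condition.
G5: fails — w1Rw0 but no w with w0Rw and w1R²w.
Valid on: G3, G4.

G3, G4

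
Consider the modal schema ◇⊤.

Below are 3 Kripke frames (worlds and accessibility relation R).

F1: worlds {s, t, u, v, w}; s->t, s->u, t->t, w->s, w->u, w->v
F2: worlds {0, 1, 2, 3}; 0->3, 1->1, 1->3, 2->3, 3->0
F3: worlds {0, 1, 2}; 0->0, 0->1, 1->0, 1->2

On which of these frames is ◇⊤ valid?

F2

Frame correspondent (Sahlqvist): ∀x ∃y Rxy — i.e. seriality.
F1: fails — world u has no successor.
F2: satisfies the condition.
F3: fails — world 2 has no successor.
Valid on: F2.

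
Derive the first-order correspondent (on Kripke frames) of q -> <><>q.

forall x exists w (x = w & x R^2 w)

This is a Sahlqvist (Geach-type) schema ◇^0□^0q → □^0◇^2q.
First-order correspondent: forall x exists w (x = w & x R^2 w).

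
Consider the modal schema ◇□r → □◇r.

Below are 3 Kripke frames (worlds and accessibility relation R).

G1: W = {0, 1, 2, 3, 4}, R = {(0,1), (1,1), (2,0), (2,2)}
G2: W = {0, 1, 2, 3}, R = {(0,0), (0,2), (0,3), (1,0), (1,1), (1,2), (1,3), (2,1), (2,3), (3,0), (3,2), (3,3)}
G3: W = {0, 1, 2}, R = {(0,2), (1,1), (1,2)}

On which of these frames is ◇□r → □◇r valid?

G2

Frame correspondent (Sahlqvist): ∀x ∀y ∀z (Rxy ∧ Rxz → ∃w (Ryw ∧ Rzw)) — i.e. convergence.
G1: fails — R22 and R20 but 2 and 0 have no common successor.
G2: condition met.
G3: fails — R02 and R02 but 2 and 2 have no common successor.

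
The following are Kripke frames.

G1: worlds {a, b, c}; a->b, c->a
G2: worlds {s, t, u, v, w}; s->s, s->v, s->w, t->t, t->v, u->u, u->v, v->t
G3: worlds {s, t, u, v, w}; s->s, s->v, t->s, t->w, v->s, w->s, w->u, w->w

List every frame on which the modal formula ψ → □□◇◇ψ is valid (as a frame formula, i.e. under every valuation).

This is the axiom for a generalized confluence (Geach) condition; its first-order frame correspondent is ∀x ∀z (xR²z → ∃w (x = w ∧ zR²w)).
G1: fails — cR²b but no w with c=w and bR²w.
G2: fails — sR²t but no w* with s=w* and tR²w*.
G3: fails — tR²s but no w* with t=w* and sR²w*.

none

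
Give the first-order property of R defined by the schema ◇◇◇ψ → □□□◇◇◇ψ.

∀x ∀y ∀z ((xR³y ∧ xR³z) → ∃w (y = w ∧ zR³w))

This is a Sahlqvist (Geach-type) schema ◇^3□^0ψ → □^3◇^3ψ.
Minimal-valuation argument: fix x; take any y with xR^3y and any z with xR^3z. Set V(ψ) to the set of worlds R-reachable from y in exactly 0 steps. Then □^0ψ holds at y, so the antecedent holds at x; validity forces ◇^3ψ at z, giving a w with zR^3w and yR^0w.
First-order correspondent: ∀x ∀y ∀z ((xR³y ∧ xR³z) → ∃w (y = w ∧ zR³w)).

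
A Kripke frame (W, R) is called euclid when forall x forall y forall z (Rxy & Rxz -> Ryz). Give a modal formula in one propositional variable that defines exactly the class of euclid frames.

◇r → □◇r

A defining formula is ◇r → □◇r (the 5 axiom).
Suppose ◇r→□◇r is valid. Take Rxy, Rxz and set V(r)={y}. Then ◇r at x, so □◇r at x, so ◇r at z, so some w with Rzw has r; w=y, i.e. Rzy. By symmetry of the argument, Ryz.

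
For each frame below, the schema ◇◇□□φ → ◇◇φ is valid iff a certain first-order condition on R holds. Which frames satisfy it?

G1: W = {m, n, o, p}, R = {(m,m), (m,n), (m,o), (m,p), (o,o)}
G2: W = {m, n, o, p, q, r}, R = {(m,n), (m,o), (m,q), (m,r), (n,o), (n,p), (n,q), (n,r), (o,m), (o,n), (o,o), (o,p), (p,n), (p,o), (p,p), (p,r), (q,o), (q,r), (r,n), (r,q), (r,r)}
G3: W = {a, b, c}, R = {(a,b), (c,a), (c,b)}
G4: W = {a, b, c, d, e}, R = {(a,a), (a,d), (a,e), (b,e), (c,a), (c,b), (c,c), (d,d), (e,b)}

G2, G4

This is the axiom for a generalized confluence (Geach) condition; its first-order frame correspondent is ∀x ∀y (xR²y → ∃w (yR²w ∧ xR²w)).
G1: fails — mR²n but no w with nR²w and mR²w.
G2: ✓.
G3: fails — cR²b but no w with bR²w and cR²w.
G4: ✓.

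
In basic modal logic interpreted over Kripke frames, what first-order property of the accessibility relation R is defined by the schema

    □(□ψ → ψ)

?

Shift-reflexivity

Suppose □(□ψ→ψ) is valid. Take Rxy and set V(ψ)={w : Ryw}. Then at y, □ψ holds; since □(□ψ→ψ) at x, □ψ→ψ at y, so ψ at y, i.e. Ryy.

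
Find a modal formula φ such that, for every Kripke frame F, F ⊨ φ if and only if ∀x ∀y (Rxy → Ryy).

□(□r → r)

The condition is shift-reflexivity. The T□ schema □(□r → r) defines it.
Suppose □(□r→r) is valid. Take Rxy and set V(r)={w : Ryw}. Then at y, □r holds; since □(□r→r) at x, □r→r at y, so r at y, i.e. Ryy.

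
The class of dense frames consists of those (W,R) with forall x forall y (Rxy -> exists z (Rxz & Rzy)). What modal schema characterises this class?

□□p → □p

This is density; the standard corresponding axiom is C4: □□p → □p.
Suppose □□p→□p is valid. Take Rxy and set V(p)={w : xR²w}. Then □□p at x, so □p at x, so p at y, i.e. ∃z(Rxz∧Rzy).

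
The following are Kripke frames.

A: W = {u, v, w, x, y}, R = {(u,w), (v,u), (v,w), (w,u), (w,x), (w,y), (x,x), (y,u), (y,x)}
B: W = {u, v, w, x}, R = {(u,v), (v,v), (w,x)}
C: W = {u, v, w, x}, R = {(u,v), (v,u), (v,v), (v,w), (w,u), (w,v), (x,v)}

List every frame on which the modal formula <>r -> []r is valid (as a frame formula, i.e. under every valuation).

B

The schema corresponds to partial functionality: forall x forall y forall z (Rxy & Rxz -> y = z).
A: fails — v sees both u and w.
B: ✓.
C: fails — v sees both u and v.
Valid on: B.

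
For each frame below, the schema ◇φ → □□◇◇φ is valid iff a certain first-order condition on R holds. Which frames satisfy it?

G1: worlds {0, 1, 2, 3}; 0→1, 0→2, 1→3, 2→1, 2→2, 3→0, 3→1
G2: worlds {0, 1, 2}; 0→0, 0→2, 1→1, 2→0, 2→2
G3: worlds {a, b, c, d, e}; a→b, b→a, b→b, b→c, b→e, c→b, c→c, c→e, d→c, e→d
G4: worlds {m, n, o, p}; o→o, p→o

The schema corresponds to a generalized confluence (Geach) condition: ∀x ∀y ∀z ((xRy ∧ xR²z) → ∃w (y = w ∧ zR²w)).
G1: fails — 0R2, 0R²1 but no w with 2=w and 1R²w.
G2: condition met.
G3: fails — aRb, aR²e but no w with b=w and eR²w.
G4: condition met.

G2, G4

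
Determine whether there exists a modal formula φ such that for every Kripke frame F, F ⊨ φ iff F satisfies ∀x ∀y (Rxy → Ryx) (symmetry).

This is a Sahlqvist condition; the B axiom q → □◇q defines it.
Suppose q→□◇q is valid. Take Rxy and set V(q)={x}. Then q at x, so □◇q at x, so ◇q at y, so some z with Ryz has q; z=x, i.e. Ryx.

Yes — defined by q → □◇q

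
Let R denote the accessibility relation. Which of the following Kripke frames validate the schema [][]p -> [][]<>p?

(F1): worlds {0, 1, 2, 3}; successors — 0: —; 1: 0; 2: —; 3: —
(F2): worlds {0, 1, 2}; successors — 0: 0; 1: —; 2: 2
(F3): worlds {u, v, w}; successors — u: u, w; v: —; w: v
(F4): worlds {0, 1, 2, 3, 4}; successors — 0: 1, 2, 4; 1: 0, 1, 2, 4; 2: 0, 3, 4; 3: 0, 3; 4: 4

(F1), (F2), (F4)

The schema corresponds to a generalized confluence (Geach) condition: forall x forall z (x R^2 z -> exists w (x R^2 w & zRw)).
(F1): ✓.
(F2): ✓.
(F3): fails — uR²v but no t with uR²t and vRt.
(F4): ✓.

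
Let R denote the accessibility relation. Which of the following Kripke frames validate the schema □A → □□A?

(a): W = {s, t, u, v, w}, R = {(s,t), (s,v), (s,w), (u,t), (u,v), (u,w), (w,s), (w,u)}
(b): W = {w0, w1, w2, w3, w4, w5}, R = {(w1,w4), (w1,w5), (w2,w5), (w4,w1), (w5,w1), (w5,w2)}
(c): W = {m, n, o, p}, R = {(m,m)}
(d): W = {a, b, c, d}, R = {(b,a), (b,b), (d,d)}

(c), (d)

This is the axiom for transitivity; its first-order frame correspondent is ∀x ∀y ∀z (Rxy ∧ Ryz → Rxz).
(a): fails — Ruw and Rwu but not Ruu.
(b): fails — Rw1w5 and Rw5w2 but not Rw1w2.
(c): satisfies the condition.
(d): satisfies the condition.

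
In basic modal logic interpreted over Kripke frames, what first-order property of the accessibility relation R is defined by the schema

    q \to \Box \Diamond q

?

Suppose q→□◇q is valid. Take Rxy and set V(q)={x}. Then q at x, so □◇q at x, so ◇q at y, so some z with Ryz has q; z=x, i.e. Ryx.

symmetry: \forall x \forall y (Rxy \to Ryx)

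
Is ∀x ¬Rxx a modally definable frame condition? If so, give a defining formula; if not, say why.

Not definable by any modal formula

Modal frame validity is preserved under surjective bounded morphisms.
The 3-cycle (worlds a,b,c with a→b→c→a) is irreflexive, and the map sending every world to a single reflexive point • is a surjective bounded morphism (forth: every edge maps to (•,•); back: every world has a successor). So any modal formula valid on the 3-cycle is also valid on the reflexive point, which is not irreflexive.
So the class is not modally definable.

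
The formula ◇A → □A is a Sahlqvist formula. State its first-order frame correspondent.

This schema is the CD axiom.
It corresponds to partial functionality: ∀x ∀y ∀z (Rxy ∧ Rxz → y = z).

Partial functionality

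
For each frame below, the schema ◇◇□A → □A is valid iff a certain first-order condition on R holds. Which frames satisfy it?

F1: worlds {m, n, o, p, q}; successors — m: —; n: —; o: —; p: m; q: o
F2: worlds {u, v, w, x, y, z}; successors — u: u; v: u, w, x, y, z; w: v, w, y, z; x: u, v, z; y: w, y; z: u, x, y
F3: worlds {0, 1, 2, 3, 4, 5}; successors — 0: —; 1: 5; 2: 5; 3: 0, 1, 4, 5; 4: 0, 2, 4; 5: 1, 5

This is the axiom for a generalized confluence (Geach) condition; its first-order frame correspondent is ∀x ∀y ∀z ((xR²y ∧ xRz) → ∃w (yRw ∧ z = w)).
F1: condition met.
F2: fails — vR²u, vRw but no t with uRt and w=t.
F3: fails — 3R²0, 3R0 but no w with 0Rw and 0=w.
Valid on: F1.

F1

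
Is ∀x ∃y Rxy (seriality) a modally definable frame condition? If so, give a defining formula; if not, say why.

Yes, by □p → ◇p

The condition is seriality. A defining modal formula is □p → ◇p.
Suppose □p→◇p is valid. At any x set V(p)=W. Then □p at x, so ◇p at x, so x has a successor.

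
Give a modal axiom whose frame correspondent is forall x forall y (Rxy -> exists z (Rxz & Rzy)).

The condition is density. The C4 schema □□r → □r defines it.
Suppose □□r→□r is valid. Take Rxy and set V(r)={w : xR²w}. Then □□r at x, so □r at x, so r at y, i.e. ∃z(Rxz∧Rzy).

□□r → □r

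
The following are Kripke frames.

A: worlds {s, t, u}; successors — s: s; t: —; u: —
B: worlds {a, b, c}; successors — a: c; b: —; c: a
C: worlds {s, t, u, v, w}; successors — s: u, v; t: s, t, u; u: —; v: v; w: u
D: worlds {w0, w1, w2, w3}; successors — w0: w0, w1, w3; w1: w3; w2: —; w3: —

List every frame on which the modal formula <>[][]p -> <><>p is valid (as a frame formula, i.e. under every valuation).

Frame correspondent (Sahlqvist): forall x forall y (xRy -> exists w (y R^2 w & x R^2 w)) — i.e. a generalized confluence (Geach) condition.
A: satisfies the condition.
B: fails — aRc but no w with cR²w and aR²w.
C: fails — sRu but no w* with uR²w* and sR²w*.
D: fails — w0Rw1 but no w with w1R²w and w0R²w.
Valid on: A.

A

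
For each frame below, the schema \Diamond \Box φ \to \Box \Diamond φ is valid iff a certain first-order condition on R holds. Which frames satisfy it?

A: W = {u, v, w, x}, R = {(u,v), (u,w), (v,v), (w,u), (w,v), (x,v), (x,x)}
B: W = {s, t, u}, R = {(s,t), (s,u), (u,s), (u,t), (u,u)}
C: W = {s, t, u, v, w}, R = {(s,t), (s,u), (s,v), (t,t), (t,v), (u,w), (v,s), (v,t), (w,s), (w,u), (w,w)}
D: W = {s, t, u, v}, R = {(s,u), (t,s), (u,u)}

The schema corresponds to convergence: \forall x \forall y \forall z (Rxy \wedge Rxz \to \exists w (Ryw \wedge Rzw)).
A: ✓.
B: fails — Rsu and Rst but u and t have no common successor.
C: fails — Rsv and Rsu but v and u have no common successor.
D: ✓.

A, D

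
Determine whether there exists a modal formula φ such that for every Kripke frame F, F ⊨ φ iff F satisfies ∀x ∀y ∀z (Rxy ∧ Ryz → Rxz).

Definable; □r → □□r defines it

Yes: it is transitivity, defined by the 4 schema □r → □□r.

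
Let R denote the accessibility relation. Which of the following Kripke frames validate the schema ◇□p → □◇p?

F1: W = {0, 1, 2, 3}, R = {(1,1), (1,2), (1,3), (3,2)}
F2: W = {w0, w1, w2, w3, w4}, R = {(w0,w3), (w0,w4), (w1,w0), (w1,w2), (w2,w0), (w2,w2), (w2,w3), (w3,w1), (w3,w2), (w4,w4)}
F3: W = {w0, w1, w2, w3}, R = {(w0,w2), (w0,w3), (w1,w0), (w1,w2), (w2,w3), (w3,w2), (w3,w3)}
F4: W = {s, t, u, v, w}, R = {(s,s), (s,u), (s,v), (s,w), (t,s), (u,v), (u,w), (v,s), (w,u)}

The schema corresponds to convergence: ∀x ∀y ∀z (Rxy ∧ Rxz → ∃w (Ryw ∧ Rzw)).
F1: fails — R12 and R12 but 2 and 2 have no common successor.
F2: fails — Rw0w4 and Rw0w3 but w4 and w3 have no common successor.
F3: holds.
F4: fails — Rsv and Rsw but v and w have no common successor.
Valid on: F3.

F3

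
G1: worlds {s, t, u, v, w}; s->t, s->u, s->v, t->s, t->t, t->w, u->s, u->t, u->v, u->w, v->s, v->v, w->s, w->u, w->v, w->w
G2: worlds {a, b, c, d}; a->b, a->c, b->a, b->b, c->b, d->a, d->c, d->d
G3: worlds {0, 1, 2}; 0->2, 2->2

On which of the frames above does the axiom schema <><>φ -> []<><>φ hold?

The schema corresponds to a generalized confluence (Geach) condition: forall x forall y forall z ((x R^2 y & xRz) -> exists w (y = w & z R^2 w)).
G1: fails — sR²w, sRv but no w* with w=w* and vR²w*.
G2: fails — bR²c, bRa but no w with c=w and aR²w.
G3: holds.
Valid on: G3.

G3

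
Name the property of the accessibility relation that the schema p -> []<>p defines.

Symmetry

This schema is the B axiom.
It corresponds to symmetry: forall x forall y (Rxy -> Ryx).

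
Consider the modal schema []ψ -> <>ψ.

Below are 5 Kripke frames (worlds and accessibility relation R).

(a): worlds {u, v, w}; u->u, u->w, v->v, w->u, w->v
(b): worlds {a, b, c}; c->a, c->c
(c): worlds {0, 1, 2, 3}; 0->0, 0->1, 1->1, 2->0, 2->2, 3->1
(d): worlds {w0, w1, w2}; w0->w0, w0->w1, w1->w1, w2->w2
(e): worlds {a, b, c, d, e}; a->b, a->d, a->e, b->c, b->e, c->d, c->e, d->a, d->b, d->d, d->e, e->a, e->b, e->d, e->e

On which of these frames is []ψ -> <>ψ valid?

(a), (c), (d), (e)

The schema corresponds to seriality: forall x exists y Rxy.
(a): ✓.
(b): fails — world a has no successor.
(c): ✓.
(d): ✓.
(e): ✓.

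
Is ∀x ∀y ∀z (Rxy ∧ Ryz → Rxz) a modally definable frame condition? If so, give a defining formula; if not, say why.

Definable; □p → □□p defines it

This is a Sahlqvist condition; the 4 axiom □p → □□p defines it.
Suppose □p→□□p is valid. Take Rxy, Ryz and set V(p)={w : Rxw}. Then □p at x, so □□p at x, so □p at y, so p at z, i.e. Rxz.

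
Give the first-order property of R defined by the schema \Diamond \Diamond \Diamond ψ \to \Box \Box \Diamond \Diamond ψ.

\forall x \forall y \forall z ((x R^3 y \wedge x R^2 z) \to \exists w (y = w \wedge z R^2 w))

This is a Sahlqvist (Geach-type) schema ◇^3□^0ψ → □^2◇^2ψ.
First-order correspondent: \forall x \forall y \forall z ((x R^3 y \wedge x R^2 z) \to \exists w (y = w \wedge z R^2 w)).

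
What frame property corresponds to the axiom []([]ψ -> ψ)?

shift-reflexivity: forall x forall y (Rxy -> Ryy)

Suppose □(□ψ→ψ) is valid. Take Rxy and set V(ψ)={w : Ryw}. Then at y, □ψ holds; since □(□ψ→ψ) at x, □ψ→ψ at y, so ψ at y, i.e. Ryy.
Conversely, on a frame with shift-reflexivity the schema holds at every world under every valuation.
So the correspondent is shift-reflexivity.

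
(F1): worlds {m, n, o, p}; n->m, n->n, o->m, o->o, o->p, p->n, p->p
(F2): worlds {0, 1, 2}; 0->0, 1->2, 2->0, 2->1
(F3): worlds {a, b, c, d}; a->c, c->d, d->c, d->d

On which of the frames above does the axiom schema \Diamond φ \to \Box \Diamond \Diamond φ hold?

(F3)

The schema corresponds to a generalized confluence (Geach) condition: \forall x \forall y \forall z ((xRy \wedge xRz) \to \exists w (y = w \wedge z R^2 w)).
(F1): fails — nRm, nRm but no w with m=w and mR²w.
(F2): fails — 2R1, 2R0 but no w with 1=w and 0R²w.
(F3): condition met.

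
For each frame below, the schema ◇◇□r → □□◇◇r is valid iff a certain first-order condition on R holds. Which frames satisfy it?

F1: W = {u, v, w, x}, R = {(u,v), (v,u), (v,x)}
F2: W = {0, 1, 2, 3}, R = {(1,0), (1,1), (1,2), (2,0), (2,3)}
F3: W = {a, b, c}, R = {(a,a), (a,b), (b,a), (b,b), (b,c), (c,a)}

Frame correspondent (Sahlqvist): ∀x ∀y ∀z ((xR²y ∧ xR²z) → ∃w (yRw ∧ zR²w)) — i.e. a generalized confluence (Geach) condition.
F1: fails — uR²u, uR²u but no t with uRt and uR²t.
F2: fails — 1R²0, 1R²0 but no w with 0Rw and 0R²w.
F3: holds.

F3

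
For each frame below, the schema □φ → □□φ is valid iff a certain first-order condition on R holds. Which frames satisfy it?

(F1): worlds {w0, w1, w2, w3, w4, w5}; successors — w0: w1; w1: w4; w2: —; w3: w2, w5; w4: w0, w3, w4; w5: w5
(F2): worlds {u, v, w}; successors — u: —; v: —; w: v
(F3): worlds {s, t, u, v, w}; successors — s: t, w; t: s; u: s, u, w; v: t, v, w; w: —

(F2)

Frame correspondent (Sahlqvist): ∀x ∀y ∀z (Rxy ∧ Ryz → Rxz) — i.e. transitivity.
(F1): fails — Rw4w0 and Rw0w1 but not Rw4w1.
(F2): holds.
(F3): fails — Rus and Rst but not Rut.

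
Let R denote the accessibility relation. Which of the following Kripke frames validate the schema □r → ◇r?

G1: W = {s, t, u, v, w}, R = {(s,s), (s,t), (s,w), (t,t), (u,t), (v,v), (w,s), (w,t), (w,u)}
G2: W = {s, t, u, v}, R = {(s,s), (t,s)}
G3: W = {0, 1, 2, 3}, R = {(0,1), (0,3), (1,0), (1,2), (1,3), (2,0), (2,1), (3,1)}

G1, G3

The schema corresponds to seriality: ∀x ∃y Rxy.
G1: holds.
G2: fails — world u has no successor.
G3: holds.
Valid on: G1, G3.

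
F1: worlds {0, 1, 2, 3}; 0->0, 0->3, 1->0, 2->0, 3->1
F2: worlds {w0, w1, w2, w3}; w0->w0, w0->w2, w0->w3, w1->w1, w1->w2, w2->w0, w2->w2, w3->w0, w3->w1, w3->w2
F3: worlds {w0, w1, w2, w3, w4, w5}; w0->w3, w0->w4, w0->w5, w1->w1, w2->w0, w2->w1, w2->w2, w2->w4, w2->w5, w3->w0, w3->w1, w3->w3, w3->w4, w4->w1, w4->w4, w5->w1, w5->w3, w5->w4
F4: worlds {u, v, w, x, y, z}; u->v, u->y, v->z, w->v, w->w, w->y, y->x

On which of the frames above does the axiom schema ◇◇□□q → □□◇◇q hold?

F1, F2, F3

Frame correspondent (Sahlqvist): ∀x ∀y ∀z ((xR²y ∧ xR²z) → ∃w (yR²w ∧ zR²w)) — i.e. a generalized confluence (Geach) condition.
F1: holds.
F2: holds.
F3: holds.
F4: fails — uR²x, uR²x but no t with xR²t and xR²t.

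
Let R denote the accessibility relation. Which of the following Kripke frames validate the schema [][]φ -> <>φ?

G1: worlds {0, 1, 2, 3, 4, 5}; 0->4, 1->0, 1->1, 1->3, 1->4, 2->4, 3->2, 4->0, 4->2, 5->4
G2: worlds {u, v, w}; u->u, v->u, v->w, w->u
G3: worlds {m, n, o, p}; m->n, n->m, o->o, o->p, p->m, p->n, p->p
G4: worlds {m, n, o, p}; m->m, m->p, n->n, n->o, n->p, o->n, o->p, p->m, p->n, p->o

Frame correspondent (Sahlqvist): forall x exists w (x R^2 w & xRw) — i.e. a generalized confluence (Geach) condition.
G1: fails — at 0 but no w with 0R²w and 0Rw.
G2: holds.
G3: fails — at m but no w with mR²w and mRw.
G4: holds.

G2, G4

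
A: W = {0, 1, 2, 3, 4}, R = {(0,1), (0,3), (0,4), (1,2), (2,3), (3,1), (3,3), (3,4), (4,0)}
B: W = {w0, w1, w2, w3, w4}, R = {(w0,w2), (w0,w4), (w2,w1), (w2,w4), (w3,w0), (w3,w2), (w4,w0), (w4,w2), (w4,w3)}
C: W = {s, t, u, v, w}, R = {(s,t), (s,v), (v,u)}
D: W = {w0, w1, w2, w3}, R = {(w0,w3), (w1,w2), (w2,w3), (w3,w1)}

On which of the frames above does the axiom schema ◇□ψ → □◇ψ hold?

D

Frame correspondent (Sahlqvist): ∀x ∀y ∀z (Rxy ∧ Rxz → ∃w (Ryw ∧ Rzw)) — i.e. convergence.
A: fails — R01 and R04 but 1 and 4 have no common successor.
B: fails — Rw0w4 and Rw0w2 but w4 and w2 have no common successor.
C: fails — Rsv and Rst but v and t have no common successor.
D: holds.
Valid on: D.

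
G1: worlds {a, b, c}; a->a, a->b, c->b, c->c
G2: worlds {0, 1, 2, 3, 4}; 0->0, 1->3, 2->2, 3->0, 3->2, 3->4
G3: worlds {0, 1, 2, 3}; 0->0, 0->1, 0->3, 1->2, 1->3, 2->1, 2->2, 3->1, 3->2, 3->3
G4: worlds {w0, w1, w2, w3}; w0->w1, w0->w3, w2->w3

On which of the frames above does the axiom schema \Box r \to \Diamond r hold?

This is the axiom for seriality; its first-order frame correspondent is \forall x \exists y Rxy.
G1: fails — world b has no successor.
G2: fails — world 4 has no successor.
G3: holds.
G4: fails — world w1 has no successor.

G3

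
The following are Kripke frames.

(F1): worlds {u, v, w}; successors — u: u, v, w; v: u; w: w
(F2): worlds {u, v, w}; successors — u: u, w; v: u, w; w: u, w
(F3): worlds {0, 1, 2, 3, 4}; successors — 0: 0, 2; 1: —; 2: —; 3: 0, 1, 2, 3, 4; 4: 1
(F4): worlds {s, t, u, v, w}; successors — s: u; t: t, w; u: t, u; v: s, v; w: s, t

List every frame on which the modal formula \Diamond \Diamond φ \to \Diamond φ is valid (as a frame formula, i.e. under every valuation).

(F2), (F3)

Frame correspondent (Sahlqvist): \forall x \forall y \forall z (Rxy \wedge Ryz \to Rxz) — i.e. transitivity.
(F1): fails — Rvu and Ruv but not Rvv.
(F2): holds.
(F3): holds.
(F4): fails — Rwt and Rtw but not Rww.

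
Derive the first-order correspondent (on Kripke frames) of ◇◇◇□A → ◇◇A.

∀x ∀y (xR³y → ∃w (yRw ∧ xR²w))

This is a Sahlqvist (Geach-type) schema ◇^3□^1A → □^0◇^2A.
Minimal-valuation argument: fix x; take any y with xR^3y and any z with xR^0z. Set V(A) to the set of worlds R-reachable from y in exactly 1 step. Then □^1A holds at y, so the antecedent holds at x; validity forces ◇^2A at z, giving a w with zR^2w and yR^1w.
First-order correspondent: ∀x ∀y (xR³y → ∃w (yRw ∧ xR²w)).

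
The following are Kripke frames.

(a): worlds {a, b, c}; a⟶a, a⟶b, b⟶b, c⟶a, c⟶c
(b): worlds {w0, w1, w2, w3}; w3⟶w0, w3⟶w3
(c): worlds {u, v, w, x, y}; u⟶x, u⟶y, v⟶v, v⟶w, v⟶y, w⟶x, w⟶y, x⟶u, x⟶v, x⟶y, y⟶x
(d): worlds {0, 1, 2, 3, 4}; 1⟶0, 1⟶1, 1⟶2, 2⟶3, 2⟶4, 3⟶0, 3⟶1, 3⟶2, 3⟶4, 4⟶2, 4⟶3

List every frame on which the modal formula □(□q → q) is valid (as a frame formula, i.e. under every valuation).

(a)

Frame correspondent (Sahlqvist): ∀x ∀y (Rxy → Ryy) — i.e. shift-reflexivity.
(a): satisfies the condition.
(b): fails — Rw3w0 but not Rw0w0.
(c): fails — Ryx but not Rxx.
(d): fails — R10 but not R00.
Valid on: (a).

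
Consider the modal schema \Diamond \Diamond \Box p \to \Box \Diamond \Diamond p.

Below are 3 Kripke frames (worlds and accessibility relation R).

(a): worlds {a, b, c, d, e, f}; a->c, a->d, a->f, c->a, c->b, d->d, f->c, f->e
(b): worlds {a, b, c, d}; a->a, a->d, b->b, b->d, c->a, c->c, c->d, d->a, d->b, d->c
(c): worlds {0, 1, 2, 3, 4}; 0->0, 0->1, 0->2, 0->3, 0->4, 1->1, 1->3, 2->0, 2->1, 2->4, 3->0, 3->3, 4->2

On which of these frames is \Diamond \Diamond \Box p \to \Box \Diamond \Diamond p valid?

(b)

The schema corresponds to a generalized confluence (Geach) condition: \forall x \forall y \forall z ((x R^2 y \wedge xRz) \to \exists w (yRw \wedge z R^2 w)).
(a): fails — aR²a, aRf but no w with aRw and fR²w.
(b): ✓.
(c): fails — 0R²4, 0R1 but no w with 4Rw and 1R²w.
Valid on: (b).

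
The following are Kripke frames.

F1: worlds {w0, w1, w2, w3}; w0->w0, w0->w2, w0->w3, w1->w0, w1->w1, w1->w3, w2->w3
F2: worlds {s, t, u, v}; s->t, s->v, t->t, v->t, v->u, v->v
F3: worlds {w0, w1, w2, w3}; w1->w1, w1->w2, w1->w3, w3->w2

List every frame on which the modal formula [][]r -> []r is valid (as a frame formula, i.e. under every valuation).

F2

The schema corresponds to density: forall x forall y (Rxy -> exists z (Rxz & Rzy)).
F1: fails — Rw2w3 but no z with Rw2z and Rzw3.
F2: holds.
F3: fails — Rw3w2 but no z with Rw3z and Rzw2.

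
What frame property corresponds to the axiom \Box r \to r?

This schema is the T axiom.
Its frame correspondent is reflexivity — \forall x Rxx.

reflexivity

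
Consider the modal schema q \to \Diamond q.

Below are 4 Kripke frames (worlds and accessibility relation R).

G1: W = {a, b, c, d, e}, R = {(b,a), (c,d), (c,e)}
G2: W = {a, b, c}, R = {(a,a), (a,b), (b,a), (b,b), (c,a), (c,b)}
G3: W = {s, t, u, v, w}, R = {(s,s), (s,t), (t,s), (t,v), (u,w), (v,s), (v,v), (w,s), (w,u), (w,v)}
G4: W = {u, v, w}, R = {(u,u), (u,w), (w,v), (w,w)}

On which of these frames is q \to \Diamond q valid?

none

This is the axiom for a generalized confluence (Geach) condition; its first-order frame correspondent is \forall x \exists w (x = w \wedge xRw).
G1: fails — at a but no w with a=w and aRw.
G2: fails — at c but no w with c=w and cRw.
G3: fails — at t but no w* with t=w* and tRw*.
G4: fails — at v but no t with v=t and vRt.
Valid on no frame.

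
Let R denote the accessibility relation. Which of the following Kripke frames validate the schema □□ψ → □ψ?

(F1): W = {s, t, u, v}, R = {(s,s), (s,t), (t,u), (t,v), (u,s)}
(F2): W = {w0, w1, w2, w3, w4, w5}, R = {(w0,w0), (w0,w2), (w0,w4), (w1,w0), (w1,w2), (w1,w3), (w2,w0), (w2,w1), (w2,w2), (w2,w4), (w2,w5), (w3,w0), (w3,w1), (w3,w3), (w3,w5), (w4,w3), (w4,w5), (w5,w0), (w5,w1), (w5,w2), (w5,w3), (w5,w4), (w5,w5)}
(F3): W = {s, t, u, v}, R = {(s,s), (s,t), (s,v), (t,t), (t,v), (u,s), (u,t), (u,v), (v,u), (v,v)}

(F2), (F3)

Frame correspondent (Sahlqvist): ∀x ∀y (Rxy → ∃z (Rxz ∧ Rzy)) — i.e. density.
(F1): fails — Rtv but no z with Rtz and Rzv.
(F2): ✓.
(F3): ✓.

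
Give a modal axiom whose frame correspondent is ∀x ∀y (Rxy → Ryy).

This is shift-reflexivity; the standard corresponding axiom is T□: □(□q → q).
Suppose □(□q→q) is valid. Take Rxy and set V(q)={w : Ryw}. Then at y, □q holds; since □(□q→q) at x, □q→q at y, so q at y, i.e. Ryy.

□(□q → q)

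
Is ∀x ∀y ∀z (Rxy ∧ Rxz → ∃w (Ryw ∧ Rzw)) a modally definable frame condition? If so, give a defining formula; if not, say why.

Yes, by ◇□p → □◇p

Yes: it is convergence, defined by the .2 schema ◇□p → □◇p.
Suppose ◇□p→□◇p is valid. Take Rxy, Rxz and set V(p)={w : Ryw}. Then □p at y so ◇□p at x, so □◇p at x, so ◇p at z, giving w with Rzw and Ryw.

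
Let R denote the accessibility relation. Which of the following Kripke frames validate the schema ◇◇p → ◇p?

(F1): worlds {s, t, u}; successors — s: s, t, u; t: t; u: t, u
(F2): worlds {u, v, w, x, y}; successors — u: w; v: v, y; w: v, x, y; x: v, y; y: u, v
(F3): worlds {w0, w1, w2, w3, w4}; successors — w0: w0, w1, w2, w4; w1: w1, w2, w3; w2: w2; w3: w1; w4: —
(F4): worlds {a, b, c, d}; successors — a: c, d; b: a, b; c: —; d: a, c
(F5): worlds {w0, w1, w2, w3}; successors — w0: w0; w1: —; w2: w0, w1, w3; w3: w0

This is the axiom for transitivity; its first-order frame correspondent is ∀x ∀y ∀z (Rxy ∧ Ryz → Rxz).
(F1): condition met.
(F2): fails — Ruw and Rwx but not Rux.
(F3): fails — Rw3w1 and Rw1w2 but not Rw3w2.
(F4): fails — Rba and Rac but not Rbc.
(F5): condition met.

(F1), (F5)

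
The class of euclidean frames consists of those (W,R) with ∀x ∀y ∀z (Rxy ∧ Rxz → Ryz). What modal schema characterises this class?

The condition is the Euclidean property. The 5 schema ◇p → □◇p defines it.

◇p → □◇p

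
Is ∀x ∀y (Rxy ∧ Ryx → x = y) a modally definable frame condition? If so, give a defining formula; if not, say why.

Not definable by any modal formula

Any modally definable frame class is closed under surjective bounded morphisms.
The 4-cycle (worlds s,t,u,v with s→t→u→v→s) is antisymmetric. Sending even-indexed worlds to a and odd-indexed worlds to b is a surjective bounded morphism onto the two-world frame with a↔b, which is not antisymmetric.
So no modal formula (or set of formulas) defines exactly the antisymmetric frames.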